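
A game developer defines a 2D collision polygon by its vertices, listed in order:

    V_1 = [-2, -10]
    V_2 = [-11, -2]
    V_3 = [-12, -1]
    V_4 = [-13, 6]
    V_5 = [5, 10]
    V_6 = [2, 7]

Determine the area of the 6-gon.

V_1→V_2: (-2)(-2) − (-11)(-10) = -106
V_2→V_3: (-11)(-1) − (-12)(-2) = -13
V_3→V_4: (-12)(6) − (-13)(-1) = -85
V_4→V_5: (-13)(10) − (5)(6) = -160
V_5→V_6: (5)(7) − (2)(10) = 15
V_6→V_1: (2)(-10) − (-2)(7) = -6
Σ = -355
Area = |Σ|/2 = 177.5.

177.5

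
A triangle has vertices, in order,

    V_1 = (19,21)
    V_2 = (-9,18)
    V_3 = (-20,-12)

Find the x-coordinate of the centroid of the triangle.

Apply the surveyor's formula. First the cross-terms c_i = x_i·y_{i+1} − x_{i+1}·y_i:
  531, 468, -192  ⇒  2A = 807, A = 403.5.
Then Σ (x_i + x_{i+1})·c_i = -8070, so x̄ = -8070 / (6·403.5) = -10/3.

-10/3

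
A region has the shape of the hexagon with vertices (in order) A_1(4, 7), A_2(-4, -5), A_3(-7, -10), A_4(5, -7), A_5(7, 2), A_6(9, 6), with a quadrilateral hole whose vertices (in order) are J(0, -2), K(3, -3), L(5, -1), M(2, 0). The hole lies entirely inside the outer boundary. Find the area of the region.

109

Outer boundary:
Apply the surveyor's formula: 2A = Σ (x_i·y_{i+1} − x_{i+1}·y_i), indices taken mod 6.
Cross-terms: 8, 5, 99, 59, 24, 39  ⇒  Σ = 234
Area = |Σ|/2 = 117.
Hole:
Apply the surveyor's formula: 2A = Σ (x_i·y_{i+1} − x_{i+1}·y_i), indices taken mod 4.
Σ = (6) + (12) + (2) + (-4) = 16
Area = |Σ|/2 = 8.
Net area = 117 − 8 = 109.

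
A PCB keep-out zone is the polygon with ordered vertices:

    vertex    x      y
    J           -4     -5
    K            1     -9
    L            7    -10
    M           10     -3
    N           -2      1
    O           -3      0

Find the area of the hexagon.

97.5

Σ = (41) + (53) + (79) + (4) + (3) + (15) = 195
Area = |Σ|/2 = 97.5.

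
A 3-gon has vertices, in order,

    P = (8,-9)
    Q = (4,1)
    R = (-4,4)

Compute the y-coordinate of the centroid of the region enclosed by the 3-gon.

-4/3

Apply Gauss's area formula. First the cross-terms c_i = x_i·y_{i+1} − x_{i+1}·y_i:
  44, 20, 4  ⇒  2A = 68, A = 34.
Then Σ (y_i + y_{i+1})·c_i = -272, so ȳ = -272 / (6·34) = -4/3.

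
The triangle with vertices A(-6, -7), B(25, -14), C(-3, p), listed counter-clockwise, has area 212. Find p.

6

The doubled signed area Σ (x_i y_{i+1} − x_{i+1} y_i) is linear in p.
With p=0 it equals 238; the coefficient of p is 31 (from the two edges through C).
So 31·p + 238 = 2·212 = 424 ⇒ p = 6.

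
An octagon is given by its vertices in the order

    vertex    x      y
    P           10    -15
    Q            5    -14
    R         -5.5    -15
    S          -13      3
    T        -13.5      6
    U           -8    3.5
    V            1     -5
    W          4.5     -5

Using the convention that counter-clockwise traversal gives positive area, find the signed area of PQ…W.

-214.375

Apply the shoelace formula: 2A = Σ (x_i·y_{i+1} − x_{i+1}·y_i), indices taken mod 8.
Σ = (-65) + (-152) + (-211.5) + (-37.5) + (0.75) + (36.5) + (17.5) + (-17.5) = -428.75
Signed area = Σ/2 = -214.375 (negative ⇒ clockwise traversal).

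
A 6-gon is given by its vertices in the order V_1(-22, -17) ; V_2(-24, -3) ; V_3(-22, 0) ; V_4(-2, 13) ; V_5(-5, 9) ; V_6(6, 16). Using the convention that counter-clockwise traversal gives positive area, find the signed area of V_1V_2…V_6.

-265.5

Apply the shoelace (surveyor's) formula: 2A = Σ (x_i·y_{i+1} − x_{i+1}·y_i), indices taken mod 6.
Cross-terms: -342, -66, -286, 47, -134, 250  ⇒  Σ = -531
Signed area = Σ/2 = -265.5 (negative ⇒ clockwise traversal).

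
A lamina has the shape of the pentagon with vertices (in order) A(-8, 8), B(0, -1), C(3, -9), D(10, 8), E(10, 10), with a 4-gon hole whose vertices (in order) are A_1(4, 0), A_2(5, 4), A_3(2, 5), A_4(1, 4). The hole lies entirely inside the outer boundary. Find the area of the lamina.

142.5

Outer boundary:
A→B: (-8)(-1) − (0)(8) = 8
B→C: (0)(-9) − (3)(-1) = 3
C→D: (3)(8) − (10)(-9) = 114
D→E: (10)(10) − (10)(8) = 20
E→A: (10)(8) − (-8)(10) = 160
Σ = 305
Area = |Σ|/2 = 152.5.
Hole:
Apply Gauss's area formula: 2A = Σ (x_i·y_{i+1} − x_{i+1}·y_i), indices taken mod 4.
A_1→A_2: (4)(4) − (5)(0) = 16
A_2→A_3: (5)(5) − (2)(4) = 17
A_3→A_4: (2)(4) − (1)(5) = 3
A_4→A_1: (1)(0) − (4)(4) = -16
Σ = 20
Area = |Σ|/2 = 10.
Net area = 152.5 − 10 = 142.5.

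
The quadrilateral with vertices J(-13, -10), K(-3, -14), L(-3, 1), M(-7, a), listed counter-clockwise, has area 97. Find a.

The doubled signed area Σ (x_i y_{i+1} − x_{i+1} y_i) is linear in a.
With a=0 it equals 184; the coefficient of a is 10 (from the two edges through M).
So 10·a + 184 = 2·97 = 194 ⇒ a = 1.

1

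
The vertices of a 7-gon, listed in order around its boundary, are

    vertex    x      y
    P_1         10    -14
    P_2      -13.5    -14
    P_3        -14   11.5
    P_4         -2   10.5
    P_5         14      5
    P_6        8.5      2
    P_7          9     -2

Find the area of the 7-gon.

558.375

Apply the shoelace (surveyor's) formula: 2A = Σ (x_i·y_{i+1} − x_{i+1}·y_i), indices taken mod 7.
Σ = (-329) + (-351.25) + (-124) + (-157) + (-14.5) + (-35) + (-106) = -1116.75
Area = |Σ|/2 = 558.375.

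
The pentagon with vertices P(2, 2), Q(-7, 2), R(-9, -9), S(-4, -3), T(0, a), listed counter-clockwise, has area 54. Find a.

The doubled signed area Σ (x_i y_{i+1} − x_{i+1} y_i) is linear in a.
With a=0 it equals 90; the coefficient of a is -6 (from the two edges through T).
So -6·a + 90 = 2·54 = 108 ⇒ a = -3.

-3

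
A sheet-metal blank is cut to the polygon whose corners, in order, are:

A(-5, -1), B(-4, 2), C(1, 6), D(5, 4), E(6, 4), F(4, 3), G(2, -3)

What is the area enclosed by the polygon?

51.5

Apply the shoelace (surveyor's) formula: 2A = Σ (x_i·y_{i+1} − x_{i+1}·y_i), indices taken mod 7.
Cross-terms: -14, -26, -26, -4, 2, -18, -17  ⇒  Σ = -103
Area = |Σ|/2 = 51.5.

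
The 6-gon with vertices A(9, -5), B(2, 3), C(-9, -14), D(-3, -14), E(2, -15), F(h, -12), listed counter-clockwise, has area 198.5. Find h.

Write out the shoelace sum; only the two edges meeting at F involve h:
2·Area = [(2·(-12) − h·(-15)) + (h·(-5) − 9·(-12))] + 193
       = 10·h + 277 = 397
⇒ h = 12.

12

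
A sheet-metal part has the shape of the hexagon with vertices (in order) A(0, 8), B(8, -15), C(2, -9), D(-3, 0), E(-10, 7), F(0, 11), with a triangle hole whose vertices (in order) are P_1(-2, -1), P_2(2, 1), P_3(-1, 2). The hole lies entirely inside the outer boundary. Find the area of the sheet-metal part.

Outer boundary:
Apply the shoelace formula: 2A = Σ (x_i·y_{i+1} − x_{i+1}·y_i), indices taken mod 6.
Σ = (-64) + (-42) + (-27) + (-21) + (-110) + (0) = -264
Area = |Σ|/2 = 132.
Hole:
Apply the shoelace formula: 2A = Σ (x_i·y_{i+1} − x_{i+1}·y_i), indices taken mod 3.
Σ = (0) + (5) + (5) = 10
Area = |Σ|/2 = 5.
Net area = 132 − 5 = 127.

127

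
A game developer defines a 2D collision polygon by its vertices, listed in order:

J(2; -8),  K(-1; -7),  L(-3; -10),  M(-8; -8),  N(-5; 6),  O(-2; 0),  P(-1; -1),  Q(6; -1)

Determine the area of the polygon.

Cross-terms: -22, -11, -56, -88, 12, 2, 7, -46  ⇒  Σ = -202
Area = |Σ|/2 = 101.

101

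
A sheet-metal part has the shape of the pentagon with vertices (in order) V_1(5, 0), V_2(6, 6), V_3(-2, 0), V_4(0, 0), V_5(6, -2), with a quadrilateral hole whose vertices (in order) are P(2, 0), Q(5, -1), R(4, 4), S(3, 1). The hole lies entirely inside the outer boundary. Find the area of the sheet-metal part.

Outer boundary:
Apply the shoelace formula: 2A = Σ (x_i·y_{i+1} − x_{i+1}·y_i), indices taken mod 5.
Σ = (30) + (12) + (0) + (0) + (10) = 52
Area = |Σ|/2 = 26.
Hole:
Cross-terms: -2, 24, -8, -2  ⇒  Σ = 12
Area = |Σ|/2 = 6.
Net area = 26 − 6 = 20.

20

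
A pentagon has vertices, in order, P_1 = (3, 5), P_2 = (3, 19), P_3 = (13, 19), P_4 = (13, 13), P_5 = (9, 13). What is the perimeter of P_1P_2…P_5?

44

|P_1P_2| = √((0)² + (14)²) = √196 = 14
|P_2P_3| = √((10)² + (0)²) = √100 = 10
|P_3P_4| = √((0)² + (-6)²) = √36 = 6
|P_4P_5| = √((-4)² + (0)²) = √16 = 4
|P_5P_1| = √((-6)² + (-8)²) = √100 = 10
Perimeter = 14 + 10 + 6 + 4 + 10 = 44.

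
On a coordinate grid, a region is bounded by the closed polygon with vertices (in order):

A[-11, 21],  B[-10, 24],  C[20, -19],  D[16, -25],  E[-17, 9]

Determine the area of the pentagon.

539.5

Apply the shoelace (surveyor's) formula: 2A = Σ (x_i·y_{i+1} − x_{i+1}·y_i), indices taken mod 5.
Σ = (-54) + (-290) + (-196) + (-281) + (-258) = -1079
Area = |Σ|/2 = 539.5.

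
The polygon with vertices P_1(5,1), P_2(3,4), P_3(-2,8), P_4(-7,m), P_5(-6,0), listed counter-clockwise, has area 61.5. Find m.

6

The doubled signed area Σ (x_i y_{i+1} − x_{i+1} y_i) is linear in m.
With m=0 it equals 99; the coefficient of m is 4 (from the two edges through P_4).
So 4·m + 99 = 2·61.5 = 123 ⇒ m = 6.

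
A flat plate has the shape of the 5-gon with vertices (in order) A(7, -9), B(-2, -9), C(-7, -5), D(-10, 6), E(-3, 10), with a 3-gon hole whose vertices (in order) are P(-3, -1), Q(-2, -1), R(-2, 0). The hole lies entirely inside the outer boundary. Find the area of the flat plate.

175

Outer boundary:
Σ = (-81) + (-53) + (-92) + (-82) + (-43) = -351
Area = |Σ|/2 = 175.5.
Hole:
Σ = (1) + (-2) + (2) = 1
Area = |Σ|/2 = 0.5.
Net area = 175.5 − 0.5 = 175.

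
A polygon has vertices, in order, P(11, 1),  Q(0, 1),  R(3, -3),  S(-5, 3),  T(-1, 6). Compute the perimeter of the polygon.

|PQ| = √((-11)² + (0)²) = √121 = 11
|QR| = √((3)² + (-4)²) = √25 = 5
|RS| = √((-8)² + (6)²) = √100 = 10
|ST| = √((4)² + (3)²) = √25 = 5
|TP| = √((12)² + (-5)²) = √169 = 13
Perimeter = 11 + 5 + 10 + 5 + 13 = 44.

44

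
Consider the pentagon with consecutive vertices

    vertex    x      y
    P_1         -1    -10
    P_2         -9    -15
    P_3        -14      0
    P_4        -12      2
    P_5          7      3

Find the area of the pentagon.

Σ = (-75) + (-210) + (-28) + (-50) + (-67) = -430
Area = |Σ|/2 = 215.

215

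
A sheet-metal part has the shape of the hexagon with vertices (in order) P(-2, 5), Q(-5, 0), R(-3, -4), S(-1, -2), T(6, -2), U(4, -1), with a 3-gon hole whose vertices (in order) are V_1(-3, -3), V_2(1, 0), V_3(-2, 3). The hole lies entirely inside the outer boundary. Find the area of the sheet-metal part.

Outer boundary:
Apply the shoelace formula: 2A = Σ (x_i·y_{i+1} − x_{i+1}·y_i), indices taken mod 6.
P→Q: (-2)(0) − (-5)(5) = 25
Q→R: (-5)(-4) − (-3)(0) = 20
R→S: (-3)(-2) − (-1)(-4) = 2
S→T: (-1)(-2) − (6)(-2) = 14
T→U: (6)(-1) − (4)(-2) = 2
U→P: (4)(5) − (-2)(-1) = 18
Σ = 81
Area = |Σ|/2 = 40.5.
Hole:
Apply the shoelace formula: 2A = Σ (x_i·y_{i+1} − x_{i+1}·y_i), indices taken mod 3.
Σ = (3) + (3) + (15) = 21
Area = |Σ|/2 = 10.5.
Net area = 40.5 − 10.5 = 30.

30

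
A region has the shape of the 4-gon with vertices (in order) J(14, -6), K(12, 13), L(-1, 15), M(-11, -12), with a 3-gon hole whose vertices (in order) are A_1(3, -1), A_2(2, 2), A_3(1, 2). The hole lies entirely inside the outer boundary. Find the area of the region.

Outer boundary:
Apply the shoelace (surveyor's) formula: 2A = Σ (x_i·y_{i+1} − x_{i+1}·y_i), indices taken mod 4.
Cross-terms: 254, 193, 177, 234  ⇒  Σ = 858
Area = |Σ|/2 = 429.
Hole:
Apply the shoelace formula: 2A = Σ (x_i·y_{i+1} − x_{i+1}·y_i), indices taken mod 3.
Σ = (8) + (2) + (-7) = 3
Area = |Σ|/2 = 1.5.
Net area = 429 − 1.5 = 427.5.

427.5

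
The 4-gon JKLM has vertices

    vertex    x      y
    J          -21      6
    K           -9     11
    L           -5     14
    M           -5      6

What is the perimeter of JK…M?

42

|JK| = √((12)² + (5)²) = √169 = 13
|KL| = √((4)² + (3)²) = √25 = 5
|LM| = √((0)² + (-8)²) = √64 = 8
|MJ| = √((-16)² + (0)²) = √256 = 16
Perimeter = 13 + 5 + 8 + 16 = 42.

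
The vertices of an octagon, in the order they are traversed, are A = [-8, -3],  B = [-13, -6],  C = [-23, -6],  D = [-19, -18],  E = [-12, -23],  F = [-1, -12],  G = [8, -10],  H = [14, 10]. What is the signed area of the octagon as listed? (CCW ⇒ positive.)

477.5

Apply Gauss's area formula: 2A = Σ (x_i·y_{i+1} − x_{i+1}·y_i), indices taken mod 8.
A→B: (-8)(-6) − (-13)(-3) = 9
B→C: (-13)(-6) − (-23)(-6) = -60
C→D: (-23)(-18) − (-19)(-6) = 300
D→E: (-19)(-23) − (-12)(-18) = 221
E→F: (-12)(-12) − (-1)(-23) = 121
F→G: (-1)(-10) − (8)(-12) = 106
G→H: (8)(10) − (14)(-10) = 220
H→A: (14)(-3) − (-8)(10) = 38
Σ = 955
Signed area = Σ/2 = 477.5 (positive ⇒ counter-clockwise traversal).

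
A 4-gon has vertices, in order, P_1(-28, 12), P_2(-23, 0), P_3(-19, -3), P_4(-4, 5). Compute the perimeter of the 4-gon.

|P_1P_2| = √((5)² + (-12)²) = √169 = 13
|P_2P_3| = √((4)² + (-3)²) = √25 = 5
|P_3P_4| = √((15)² + (8)²) = √289 = 17
|P_4P_1| = √((-24)² + (7)²) = √625 = 25
Perimeter = 13 + 5 + 17 + 25 = 60.

60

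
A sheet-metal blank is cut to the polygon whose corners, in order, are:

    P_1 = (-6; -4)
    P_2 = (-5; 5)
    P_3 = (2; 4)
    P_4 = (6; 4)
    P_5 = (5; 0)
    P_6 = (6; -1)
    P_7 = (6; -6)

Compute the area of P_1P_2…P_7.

105.5

Apply the surveyor's formula: 2A = Σ (x_i·y_{i+1} − x_{i+1}·y_i), indices taken mod 7.
Σ = (-50) + (-30) + (-16) + (-20) + (-5) + (-30) + (-60) = -211
Area = |Σ|/2 = 105.5.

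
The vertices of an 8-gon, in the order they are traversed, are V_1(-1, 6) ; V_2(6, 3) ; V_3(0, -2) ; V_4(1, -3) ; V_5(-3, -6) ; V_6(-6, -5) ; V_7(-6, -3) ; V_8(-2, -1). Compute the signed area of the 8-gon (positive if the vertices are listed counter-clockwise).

-55

Apply Gauss's area formula: 2A = Σ (x_i·y_{i+1} − x_{i+1}·y_i), indices taken mod 8.
Σ = (-39) + (-12) + (2) + (-15) + (-21) + (-12) + (0) + (-13) = -110
Signed area = Σ/2 = -55 (negative ⇒ clockwise traversal).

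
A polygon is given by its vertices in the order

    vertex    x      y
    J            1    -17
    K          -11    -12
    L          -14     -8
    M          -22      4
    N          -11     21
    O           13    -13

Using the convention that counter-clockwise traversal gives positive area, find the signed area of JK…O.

Σ = (-199) + (-80) + (-232) + (-418) + (-130) + (-208) = -1267
Signed area = Σ/2 = -633.5 (negative ⇒ clockwise traversal).

-633.5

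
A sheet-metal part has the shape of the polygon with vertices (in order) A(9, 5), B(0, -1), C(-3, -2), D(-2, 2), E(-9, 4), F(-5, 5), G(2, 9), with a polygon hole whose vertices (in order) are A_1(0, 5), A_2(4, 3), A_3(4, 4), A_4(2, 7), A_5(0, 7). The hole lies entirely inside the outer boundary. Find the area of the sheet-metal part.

72.5

Outer boundary:
Apply Gauss's area formula: 2A = Σ (x_i·y_{i+1} − x_{i+1}·y_i), indices taken mod 7.
Σ = (-9) + (-3) + (-10) + (10) + (-25) + (-55) + (-71) = -163
Area = |Σ|/2 = 81.5.
Hole:
Cross-terms: -20, 4, 20, 14, 0  ⇒  Σ = 18
Area = |Σ|/2 = 9.
Net area = 81.5 − 9 = 72.5.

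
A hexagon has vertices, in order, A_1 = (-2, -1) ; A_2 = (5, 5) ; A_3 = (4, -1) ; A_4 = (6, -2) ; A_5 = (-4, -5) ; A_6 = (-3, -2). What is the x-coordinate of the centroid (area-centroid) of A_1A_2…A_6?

47/39

Apply the surveyor's formula. First the cross-terms c_i = x_i·y_{i+1} − x_{i+1}·y_i:
  -5, -25, -2, -38, -7, -1  ⇒  2A = -78, A = -39.
Then Σ (x_i + x_{i+1})·c_i = -282, so x̄ = -282 / (6·(-39)) = 47/39.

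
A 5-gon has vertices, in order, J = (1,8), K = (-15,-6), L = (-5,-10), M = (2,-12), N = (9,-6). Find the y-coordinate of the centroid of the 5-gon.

Apply the surveyor's formula. First the cross-terms c_i = x_i·y_{i+1} − x_{i+1}·y_i:
  114, 120, 80, 96, 78  ⇒  2A = 488, A = 244.
Then Σ (y_i + y_{i+1})·c_i = -5024, so ȳ = -5024 / (6·244) = -628/183.

-628/183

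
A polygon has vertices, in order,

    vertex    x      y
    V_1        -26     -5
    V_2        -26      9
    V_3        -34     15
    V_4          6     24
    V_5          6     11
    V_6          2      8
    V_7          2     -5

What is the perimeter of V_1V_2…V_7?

|V_1V_2| = √((0)² + (14)²) = √196 = 14
|V_2V_3| = √((-8)² + (6)²) = √100 = 10
|V_3V_4| = √((40)² + (9)²) = √1681 = 41
|V_4V_5| = √((0)² + (-13)²) = √169 = 13
|V_5V_6| = √((-4)² + (-3)²) = √25 = 5
|V_6V_7| = √((0)² + (-13)²) = √169 = 13
|V_7V_1| = √((-28)² + (0)²) = √784 = 28
Perimeter = 14 + 10 + 41 + 13 + 5 + 13 + 28 = 124.

124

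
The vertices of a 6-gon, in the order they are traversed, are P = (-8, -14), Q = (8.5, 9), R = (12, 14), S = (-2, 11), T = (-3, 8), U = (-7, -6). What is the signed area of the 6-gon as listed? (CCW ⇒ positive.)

179.5

Apply the surveyor's formula: 2A = Σ (x_i·y_{i+1} − x_{i+1}·y_i), indices taken mod 6.
Cross-terms: 47, 11, 160, 17, 74, 50  ⇒  Σ = 359
Signed area = Σ/2 = 179.5 (positive ⇒ counter-clockwise traversal).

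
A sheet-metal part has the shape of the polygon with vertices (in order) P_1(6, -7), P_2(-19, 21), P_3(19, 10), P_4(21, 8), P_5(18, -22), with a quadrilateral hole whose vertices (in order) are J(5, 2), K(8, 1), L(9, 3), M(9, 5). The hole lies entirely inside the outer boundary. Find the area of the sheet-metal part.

619.5

Outer boundary:
Apply the shoelace (surveyor's) formula: 2A = Σ (x_i·y_{i+1} − x_{i+1}·y_i), indices taken mod 5.
P_1→P_2: (6)(21) − (-19)(-7) = -7
P_2→P_3: (-19)(10) − (19)(21) = -589
P_3→P_4: (19)(8) − (21)(10) = -58
P_4→P_5: (21)(-22) − (18)(8) = -606
P_5→P_1: (18)(-7) − (6)(-22) = 6
Σ = -1254
Area = |Σ|/2 = 627.
Hole:
Apply Gauss's area formula: 2A = Σ (x_i·y_{i+1} − x_{i+1}·y_i), indices taken mod 4.
Σ = (-11) + (15) + (18) + (-7) = 15
Area = |Σ|/2 = 7.5.
Net area = 627 − 7.5 = 619.5.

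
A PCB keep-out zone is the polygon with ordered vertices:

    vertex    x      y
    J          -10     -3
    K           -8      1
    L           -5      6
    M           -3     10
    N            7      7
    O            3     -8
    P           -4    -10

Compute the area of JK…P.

213.5

Σ = (-34) + (-43) + (-32) + (-91) + (-77) + (-62) + (-88) = -427
Area = |Σ|/2 = 213.5.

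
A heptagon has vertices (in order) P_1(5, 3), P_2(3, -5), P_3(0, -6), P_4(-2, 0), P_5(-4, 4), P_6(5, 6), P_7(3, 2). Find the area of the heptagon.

Cross-terms: -34, -18, -12, -8, -44, -8, -1  ⇒  Σ = -125
Area = |Σ|/2 = 62.5.

62.5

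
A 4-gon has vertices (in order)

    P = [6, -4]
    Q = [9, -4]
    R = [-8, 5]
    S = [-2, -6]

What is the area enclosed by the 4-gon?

Σ = (12) + (13) + (58) + (44) = 127
Area = |Σ|/2 = 63.5.

63.5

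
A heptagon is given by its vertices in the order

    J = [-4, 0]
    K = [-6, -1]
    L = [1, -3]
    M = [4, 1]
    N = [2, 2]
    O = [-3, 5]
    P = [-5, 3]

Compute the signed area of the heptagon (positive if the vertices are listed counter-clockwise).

Apply the surveyor's formula: 2A = Σ (x_i·y_{i+1} − x_{i+1}·y_i), indices taken mod 7.
Σ = (4) + (19) + (13) + (6) + (16) + (16) + (12) = 86
Signed area = Σ/2 = 43 (positive ⇒ counter-clockwise traversal).

43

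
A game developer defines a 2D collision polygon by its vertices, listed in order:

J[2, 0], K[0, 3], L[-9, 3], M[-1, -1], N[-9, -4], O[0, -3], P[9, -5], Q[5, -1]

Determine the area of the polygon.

Σ = (6) + (27) + (12) + (-5) + (27) + (27) + (16) + (2) = 112
Area = |Σ|/2 = 56.

56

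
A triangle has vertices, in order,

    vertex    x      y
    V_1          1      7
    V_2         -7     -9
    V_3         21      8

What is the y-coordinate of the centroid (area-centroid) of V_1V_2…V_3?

2

Apply the shoelace (surveyor's) formula. First the cross-terms c_i = x_i·y_{i+1} − x_{i+1}·y_i:
  40, 133, 139  ⇒  2A = 312, A = 156.
Then Σ (y_i + y_{i+1})·c_i = 1872, so ȳ = 1872 / (6·156) = 2.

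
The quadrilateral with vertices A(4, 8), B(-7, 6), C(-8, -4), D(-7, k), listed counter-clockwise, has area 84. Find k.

-8

Write out the shoelace sum; only the two edges meeting at D involve k:
2·Area = [((-8)·k − (-7)·(-4)) + ((-7)·8 − 4·k)] + 156
       = -12·k + 72 = 168
⇒ k = -8.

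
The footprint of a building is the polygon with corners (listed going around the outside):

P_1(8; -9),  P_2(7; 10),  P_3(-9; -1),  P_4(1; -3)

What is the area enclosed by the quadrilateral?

134.5

Cross-terms: 143, 83, 28, 15  ⇒  Σ = 269
Area = |Σ|/2 = 134.5.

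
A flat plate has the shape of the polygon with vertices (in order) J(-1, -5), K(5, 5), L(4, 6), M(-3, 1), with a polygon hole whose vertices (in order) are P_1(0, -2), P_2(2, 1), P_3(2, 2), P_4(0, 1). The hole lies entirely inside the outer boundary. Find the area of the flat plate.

30

Outer boundary:
Apply the shoelace formula: 2A = Σ (x_i·y_{i+1} − x_{i+1}·y_i), indices taken mod 4.
Cross-terms: 20, 10, 22, 16  ⇒  Σ = 68
Area = |Σ|/2 = 34.
Hole:
Apply the shoelace (surveyor's) formula: 2A = Σ (x_i·y_{i+1} − x_{i+1}·y_i), indices taken mod 4.
Σ = (4) + (2) + (2) + (0) = 8
Area = |Σ|/2 = 4.
Net area = 34 − 4 = 30.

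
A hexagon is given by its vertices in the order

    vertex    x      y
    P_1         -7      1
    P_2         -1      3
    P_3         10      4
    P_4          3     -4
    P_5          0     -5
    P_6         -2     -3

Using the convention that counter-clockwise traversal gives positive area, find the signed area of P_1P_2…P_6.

Apply Gauss's area formula: 2A = Σ (x_i·y_{i+1} − x_{i+1}·y_i), indices taken mod 6.
Cross-terms: -20, -34, -52, -15, -10, -23  ⇒  Σ = -154
Signed area = Σ/2 = -77 (negative ⇒ clockwise traversal).

-77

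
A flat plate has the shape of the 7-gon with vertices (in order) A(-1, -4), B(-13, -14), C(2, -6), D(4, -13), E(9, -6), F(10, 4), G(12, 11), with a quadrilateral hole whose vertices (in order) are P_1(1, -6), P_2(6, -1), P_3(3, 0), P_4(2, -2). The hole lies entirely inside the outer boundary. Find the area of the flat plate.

129

Outer boundary:
Apply Gauss's area formula: 2A = Σ (x_i·y_{i+1} − x_{i+1}·y_i), indices taken mod 7.
A→B: (-1)(-14) − (-13)(-4) = -38
B→C: (-13)(-6) − (2)(-14) = 106
C→D: (2)(-13) − (4)(-6) = -2
D→E: (4)(-6) − (9)(-13) = 93
E→F: (9)(4) − (10)(-6) = 96
F→G: (10)(11) − (12)(4) = 62
G→A: (12)(-4) − (-1)(11) = -37
Σ = 280
Area = |Σ|/2 = 140.
Hole:
Apply the surveyor's formula: 2A = Σ (x_i·y_{i+1} − x_{i+1}·y_i), indices taken mod 4.
Σ = (35) + (3) + (-6) + (-10) = 22
Area = |Σ|/2 = 11.
Net area = 140 − 11 = 129.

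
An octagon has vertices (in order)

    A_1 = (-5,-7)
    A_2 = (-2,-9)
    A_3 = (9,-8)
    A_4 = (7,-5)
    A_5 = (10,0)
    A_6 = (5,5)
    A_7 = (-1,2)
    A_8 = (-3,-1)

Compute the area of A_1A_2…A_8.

138.5

Σ = (31) + (97) + (11) + (50) + (50) + (15) + (7) + (16) = 277
Area = |Σ|/2 = 138.5.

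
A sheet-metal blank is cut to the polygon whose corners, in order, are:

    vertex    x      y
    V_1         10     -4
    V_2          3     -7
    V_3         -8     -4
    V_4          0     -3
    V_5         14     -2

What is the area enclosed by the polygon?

Apply the surveyor's formula: 2A = Σ (x_i·y_{i+1} − x_{i+1}·y_i), indices taken mod 5.
V_1→V_2: (10)(-7) − (3)(-4) = -58
V_2→V_3: (3)(-4) − (-8)(-7) = -68
V_3→V_4: (-8)(-3) − (0)(-4) = 24
V_4→V_5: (0)(-2) − (14)(-3) = 42
V_5→V_1: (14)(-4) − (10)(-2) = -36
Σ = -96
Area = |Σ|/2 = 48.

48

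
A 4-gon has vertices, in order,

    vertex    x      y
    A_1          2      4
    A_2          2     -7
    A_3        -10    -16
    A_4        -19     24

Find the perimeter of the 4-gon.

96

|A_1A_2| = √((0)² + (-11)²) = √121 = 11
|A_2A_3| = √((-12)² + (-9)²) = √225 = 15
|A_3A_4| = √((-9)² + (40)²) = √1681 = 41
|A_4A_1| = √((21)² + (-20)²) = √841 = 29
Perimeter = 11 + 15 + 41 + 29 = 96.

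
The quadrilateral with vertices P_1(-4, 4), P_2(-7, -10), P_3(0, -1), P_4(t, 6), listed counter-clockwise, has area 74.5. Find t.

Write out the shoelace sum; only the two edges meeting at P_4 involve t:
2·Area = [(0·6 − t·(-1)) + (t·4 − (-4)·6)] + 75
       = 5·t + 99 = 149
⇒ t = 10.

10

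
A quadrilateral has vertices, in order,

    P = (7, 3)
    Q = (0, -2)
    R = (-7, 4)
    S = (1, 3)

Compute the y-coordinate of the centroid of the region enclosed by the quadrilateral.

Apply the surveyor's formula. First the cross-terms c_i = x_i·y_{i+1} − x_{i+1}·y_i:
  -14, -14, -25, -18  ⇒  2A = -71, A = -35.5.
Then Σ (y_i + y_{i+1})·c_i = -325, so ȳ = -325 / (6·(-35.5)) = 325/213.

325/213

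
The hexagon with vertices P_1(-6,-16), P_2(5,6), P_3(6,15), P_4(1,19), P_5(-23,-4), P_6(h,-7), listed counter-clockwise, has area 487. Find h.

-20

Write out the shoelace sum; only the two edges meeting at P_6 involve h:
2·Area = [((-23)·(-7) − h·(-4)) + (h·(-16) − (-6)·(-7))] + 615
       = -12·h + 734 = 974
⇒ h = -20.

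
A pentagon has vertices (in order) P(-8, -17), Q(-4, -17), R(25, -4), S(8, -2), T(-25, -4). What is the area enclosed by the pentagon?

401

Apply the surveyor's formula: 2A = Σ (x_i·y_{i+1} − x_{i+1}·y_i), indices taken mod 5.
Σ = (68) + (441) + (-18) + (-82) + (393) = 802
Area = |Σ|/2 = 401.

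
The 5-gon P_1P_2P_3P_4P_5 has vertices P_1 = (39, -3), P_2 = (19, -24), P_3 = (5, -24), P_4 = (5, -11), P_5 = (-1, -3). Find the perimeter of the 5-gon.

|P_1P_2| = √((-20)² + (-21)²) = √841 = 29
|P_2P_3| = √((-14)² + (0)²) = √196 = 14
|P_3P_4| = √((0)² + (13)²) = √169 = 13
|P_4P_5| = √((-6)² + (8)²) = √100 = 10
|P_5P_1| = √((40)² + (0)²) = √1600 = 40
Perimeter = 29 + 14 + 13 + 10 + 40 = 106.

106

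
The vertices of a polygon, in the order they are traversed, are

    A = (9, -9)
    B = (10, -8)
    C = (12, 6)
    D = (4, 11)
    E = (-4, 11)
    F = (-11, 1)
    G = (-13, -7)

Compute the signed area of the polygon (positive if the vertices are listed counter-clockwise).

Σ = (18) + (156) + (108) + (88) + (117) + (90) + (180) = 757
Signed area = Σ/2 = 378.5 (positive ⇒ counter-clockwise traversal).

378.5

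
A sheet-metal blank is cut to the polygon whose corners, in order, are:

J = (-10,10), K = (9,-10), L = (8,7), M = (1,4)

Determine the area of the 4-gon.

114

Apply the shoelace (surveyor's) formula: 2A = Σ (x_i·y_{i+1} − x_{i+1}·y_i), indices taken mod 4.
Σ = (10) + (143) + (25) + (50) = 228
Area = |Σ|/2 = 114.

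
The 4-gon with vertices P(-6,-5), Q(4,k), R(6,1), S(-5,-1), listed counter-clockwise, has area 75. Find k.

Write out the shoelace sum; only the two edges meeting at Q involve k:
2·Area = [((-6)·k − 4·(-5)) + (4·1 − 6·k)] + 18
       = -12·k + 42 = 150
⇒ k = -9.

-9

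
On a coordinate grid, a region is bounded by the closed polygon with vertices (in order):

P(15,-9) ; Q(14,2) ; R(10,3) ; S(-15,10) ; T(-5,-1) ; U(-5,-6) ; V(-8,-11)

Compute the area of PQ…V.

328.5

Apply the shoelace (surveyor's) formula: 2A = Σ (x_i·y_{i+1} − x_{i+1}·y_i), indices taken mod 7.
Cross-terms: 156, 22, 145, 65, 25, 7, 237  ⇒  Σ = 657
Area = |Σ|/2 = 328.5.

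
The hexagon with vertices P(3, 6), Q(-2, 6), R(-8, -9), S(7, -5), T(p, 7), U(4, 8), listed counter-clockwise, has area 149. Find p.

6

Write out the shoelace sum; only the two edges meeting at T involve p:
2·Area = [(7·7 − p·(-5)) + (p·8 − 4·7)] + 199
       = 13·p + 220 = 298
⇒ p = 6.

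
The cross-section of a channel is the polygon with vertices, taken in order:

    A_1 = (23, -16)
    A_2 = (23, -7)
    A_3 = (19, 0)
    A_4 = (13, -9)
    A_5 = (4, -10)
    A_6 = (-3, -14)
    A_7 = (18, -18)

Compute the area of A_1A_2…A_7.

210.5

Σ = (207) + (133) + (-171) + (-94) + (-86) + (306) + (126) = 421
Area = |Σ|/2 = 210.5.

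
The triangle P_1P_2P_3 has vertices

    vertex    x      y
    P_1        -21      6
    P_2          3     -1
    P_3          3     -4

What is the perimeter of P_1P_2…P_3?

54

|P_1P_2| = √((24)² + (-7)²) = √625 = 25
|P_2P_3| = √((0)² + (-3)²) = √9 = 3
|P_3P_1| = √((-24)² + (10)²) = √676 = 26
Perimeter = 25 + 3 + 26 = 54.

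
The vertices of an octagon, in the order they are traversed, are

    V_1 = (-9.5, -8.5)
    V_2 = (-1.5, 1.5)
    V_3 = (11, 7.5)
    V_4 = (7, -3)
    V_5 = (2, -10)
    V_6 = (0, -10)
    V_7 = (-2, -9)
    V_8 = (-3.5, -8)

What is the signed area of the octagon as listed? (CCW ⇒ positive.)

Apply the shoelace formula: 2A = Σ (x_i·y_{i+1} − x_{i+1}·y_i), indices taken mod 8.
Σ = (-27) + (-27.75) + (-85.5) + (-64) + (-20) + (-20) + (-15.5) + (-46.25) = -306
Signed area = Σ/2 = -153 (negative ⇒ clockwise traversal).

-153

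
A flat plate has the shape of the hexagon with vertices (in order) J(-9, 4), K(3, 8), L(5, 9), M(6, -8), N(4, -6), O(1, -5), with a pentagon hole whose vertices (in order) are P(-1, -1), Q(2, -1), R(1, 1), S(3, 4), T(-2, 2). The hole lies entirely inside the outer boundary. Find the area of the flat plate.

Outer boundary:
Cross-terms: -84, -13, -94, -4, -14, -41  ⇒  Σ = -250
Area = |Σ|/2 = 125.
Hole:
Apply the shoelace formula: 2A = Σ (x_i·y_{i+1} − x_{i+1}·y_i), indices taken mod 5.
Σ = (3) + (3) + (1) + (14) + (4) = 25
Area = |Σ|/2 = 12.5.
Net area = 125 − 12.5 = 112.5.

112.5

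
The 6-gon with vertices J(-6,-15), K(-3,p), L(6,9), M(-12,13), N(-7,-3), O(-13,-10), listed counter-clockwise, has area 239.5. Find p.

The doubled signed area Σ (x_i y_{i+1} − x_{i+1} y_i) is linear in p.
With p=0 it equals 407; the coefficient of p is -12 (from the two edges through K).
So -12·p + 407 = 2·239.5 = 479 ⇒ p = -6.

-6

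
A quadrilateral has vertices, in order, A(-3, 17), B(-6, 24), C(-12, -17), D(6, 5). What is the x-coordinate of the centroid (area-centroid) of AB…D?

-799/193

Apply Gauss's area formula. First the cross-terms c_i = x_i·y_{i+1} − x_{i+1}·y_i:
  30, 390, 42, 117  ⇒  2A = 579, A = 289.5.
Then Σ (x_i + x_{i+1})·c_i = -7191, so x̄ = -7191 / (6·289.5) = -799/193.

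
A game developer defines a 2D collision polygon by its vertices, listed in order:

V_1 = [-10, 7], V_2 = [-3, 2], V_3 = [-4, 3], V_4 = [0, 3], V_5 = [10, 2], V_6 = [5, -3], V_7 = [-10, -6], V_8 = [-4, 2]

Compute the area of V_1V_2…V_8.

97

Apply the shoelace formula: 2A = Σ (x_i·y_{i+1} − x_{i+1}·y_i), indices taken mod 8.
Cross-terms: 1, -1, -12, -30, -40, -60, -44, -8  ⇒  Σ = -194
Area = |Σ|/2 = 97.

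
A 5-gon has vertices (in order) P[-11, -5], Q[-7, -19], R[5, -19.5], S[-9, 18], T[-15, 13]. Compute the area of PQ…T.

345.5

Apply the shoelace formula: 2A = Σ (x_i·y_{i+1} − x_{i+1}·y_i), indices taken mod 5.
P→Q: (-11)(-19) − (-7)(-5) = 174
Q→R: (-7)(-19.5) − (5)(-19) = 231.5
R→S: (5)(18) − (-9)(-19.5) = -85.5
S→T: (-9)(13) − (-15)(18) = 153
T→P: (-15)(-5) − (-11)(13) = 218
Σ = 691
Area = |Σ|/2 = 345.5.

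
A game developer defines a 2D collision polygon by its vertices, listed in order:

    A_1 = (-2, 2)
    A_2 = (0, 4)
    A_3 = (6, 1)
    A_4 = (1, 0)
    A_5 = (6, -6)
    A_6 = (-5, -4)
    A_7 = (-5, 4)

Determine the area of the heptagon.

Apply the shoelace (surveyor's) formula: 2A = Σ (x_i·y_{i+1} − x_{i+1}·y_i), indices taken mod 7.
Cross-terms: -8, -24, -1, -6, -54, -40, -2  ⇒  Σ = -135
Area = |Σ|/2 = 67.5.

67.5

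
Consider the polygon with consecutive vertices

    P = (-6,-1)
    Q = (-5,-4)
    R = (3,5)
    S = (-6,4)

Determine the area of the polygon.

Cross-terms: 19, -13, 42, 30  ⇒  Σ = 78
Area = |Σ|/2 = 39.

39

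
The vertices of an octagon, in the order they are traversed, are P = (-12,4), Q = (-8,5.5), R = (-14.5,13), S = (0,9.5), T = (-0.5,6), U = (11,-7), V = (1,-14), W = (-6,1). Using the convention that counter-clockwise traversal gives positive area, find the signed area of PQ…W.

-247.875

P→Q: (-12)(5.5) − (-8)(4) = -34
Q→R: (-8)(13) − (-14.5)(5.5) = -24.25
R→S: (-14.5)(9.5) − (0)(13) = -137.75
S→T: (0)(6) − (-0.5)(9.5) = 4.75
T→U: (-0.5)(-7) − (11)(6) = -62.5
U→V: (11)(-14) − (1)(-7) = -147
V→W: (1)(1) − (-6)(-14) = -83
W→P: (-6)(4) − (-12)(1) = -12
Σ = -495.75
Signed area = Σ/2 = -247.875 (negative ⇒ clockwise traversal).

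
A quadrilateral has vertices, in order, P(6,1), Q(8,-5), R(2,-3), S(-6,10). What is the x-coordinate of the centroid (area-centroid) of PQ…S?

Apply the surveyor's formula. First the cross-terms c_i = x_i·y_{i+1} − x_{i+1}·y_i:
  -38, -14, 2, -66  ⇒  2A = -116, A = -58.
Then Σ (x_i + x_{i+1})·c_i = -680, so x̄ = -680 / (6·(-58)) = 170/87.

170/87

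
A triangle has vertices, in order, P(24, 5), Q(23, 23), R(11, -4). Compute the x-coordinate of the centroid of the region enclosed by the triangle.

58/3

Apply the shoelace (surveyor's) formula. First the cross-terms c_i = x_i·y_{i+1} − x_{i+1}·y_i:
  437, -345, 151  ⇒  2A = 243, A = 121.5.
Then Σ (x_i + x_{i+1})·c_i = 14094, so x̄ = 14094 / (6·121.5) = 58/3.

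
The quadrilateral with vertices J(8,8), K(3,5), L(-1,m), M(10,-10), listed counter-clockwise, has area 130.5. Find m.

-10

Write out the shoelace sum; only the two edges meeting at L involve m:
2·Area = [(3·m − (-1)·5) + ((-1)·(-10) − 10·m)] + 176
       = -7·m + 191 = 261
⇒ m = -10.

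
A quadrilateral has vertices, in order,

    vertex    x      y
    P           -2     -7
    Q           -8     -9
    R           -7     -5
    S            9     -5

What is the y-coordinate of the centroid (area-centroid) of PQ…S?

-503/81

Apply the surveyor's formula. First the cross-terms c_i = x_i·y_{i+1} − x_{i+1}·y_i:
  -38, -23, 80, -73  ⇒  2A = -54, A = -27.
Then Σ (y_i + y_{i+1})·c_i = 1006, so ȳ = 1006 / (6·(-27)) = -503/81.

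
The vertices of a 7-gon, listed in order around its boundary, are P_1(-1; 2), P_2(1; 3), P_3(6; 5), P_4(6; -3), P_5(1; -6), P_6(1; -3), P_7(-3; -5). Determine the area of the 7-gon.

60.5

P_1→P_2: (-1)(3) − (1)(2) = -5
P_2→P_3: (1)(5) − (6)(3) = -13
P_3→P_4: (6)(-3) − (6)(5) = -48
P_4→P_5: (6)(-6) − (1)(-3) = -33
P_5→P_6: (1)(-3) − (1)(-6) = 3
P_6→P_7: (1)(-5) − (-3)(-3) = -14
P_7→P_1: (-3)(2) − (-1)(-5) = -11
Σ = -121
Area = |Σ|/2 = 60.5.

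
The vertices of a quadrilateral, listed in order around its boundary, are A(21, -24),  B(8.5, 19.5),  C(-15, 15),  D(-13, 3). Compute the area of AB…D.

Apply Gauss's area formula: 2A = Σ (x_i·y_{i+1} − x_{i+1}·y_i), indices taken mod 4.
A→B: (21)(19.5) − (8.5)(-24) = 613.5
B→C: (8.5)(15) − (-15)(19.5) = 420
C→D: (-15)(3) − (-13)(15) = 150
D→A: (-13)(-24) − (21)(3) = 249
Σ = 1432.5
Area = |Σ|/2 = 716.25.

716.25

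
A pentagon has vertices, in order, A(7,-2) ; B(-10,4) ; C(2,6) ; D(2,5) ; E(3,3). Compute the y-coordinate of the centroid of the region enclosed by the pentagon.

Apply Gauss's area formula. First the cross-terms c_i = x_i·y_{i+1} − x_{i+1}·y_i:
  8, -68, -2, -9, -27  ⇒  2A = -98, A = -49.
Then Σ (y_i + y_{i+1})·c_i = -785, so ȳ = -785 / (6·(-49)) = 785/294.

785/294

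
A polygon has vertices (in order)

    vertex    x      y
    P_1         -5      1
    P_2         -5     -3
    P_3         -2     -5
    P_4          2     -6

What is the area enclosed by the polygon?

16.5

Apply the shoelace (surveyor's) formula: 2A = Σ (x_i·y_{i+1} − x_{i+1}·y_i), indices taken mod 4.
P_1→P_2: (-5)(-3) − (-5)(1) = 20
P_2→P_3: (-5)(-5) − (-2)(-3) = 19
P_3→P_4: (-2)(-6) − (2)(-5) = 22
P_4→P_1: (2)(1) − (-5)(-6) = -28
Σ = 33
Area = |Σ|/2 = 16.5.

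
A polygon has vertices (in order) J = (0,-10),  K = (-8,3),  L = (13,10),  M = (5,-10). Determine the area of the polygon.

214.5

Σ = (-80) + (-119) + (-180) + (-50) = -429
Area = |Σ|/2 = 214.5.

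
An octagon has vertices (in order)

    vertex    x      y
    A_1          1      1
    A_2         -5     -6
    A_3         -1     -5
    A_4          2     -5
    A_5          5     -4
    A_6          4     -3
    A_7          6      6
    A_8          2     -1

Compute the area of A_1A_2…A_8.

39

Σ = (-1) + (19) + (15) + (17) + (1) + (42) + (-18) + (3) = 78
Area = |Σ|/2 = 39.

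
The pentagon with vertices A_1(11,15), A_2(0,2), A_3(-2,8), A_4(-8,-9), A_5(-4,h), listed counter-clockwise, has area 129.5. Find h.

-13

The doubled signed area Σ (x_i y_{i+1} − x_{i+1} y_i) is linear in h.
With h=0 it equals 12; the coefficient of h is -19 (from the two edges through A_5).
So -19·h + 12 = 2·129.5 = 259 ⇒ h = -13.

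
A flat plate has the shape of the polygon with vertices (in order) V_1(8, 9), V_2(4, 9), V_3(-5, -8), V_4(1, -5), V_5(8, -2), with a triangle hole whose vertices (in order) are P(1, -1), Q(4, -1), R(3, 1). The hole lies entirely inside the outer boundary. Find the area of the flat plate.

Outer boundary:
Apply the surveyor's formula: 2A = Σ (x_i·y_{i+1} − x_{i+1}·y_i), indices taken mod 5.
Cross-terms: 36, 13, 33, 38, 88  ⇒  Σ = 208
Area = |Σ|/2 = 104.
Hole:
Apply the shoelace formula: 2A = Σ (x_i·y_{i+1} − x_{i+1}·y_i), indices taken mod 3.
Σ = (3) + (7) + (-4) = 6
Area = |Σ|/2 = 3.
Net area = 104 − 3 = 101.

101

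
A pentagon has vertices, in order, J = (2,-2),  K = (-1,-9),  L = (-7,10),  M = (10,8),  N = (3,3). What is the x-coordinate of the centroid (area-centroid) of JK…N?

-38/255

Apply the surveyor's formula. First the cross-terms c_i = x_i·y_{i+1} − x_{i+1}·y_i:
  -20, -73, -156, 6, -12  ⇒  2A = -255, A = -127.5.
Then Σ (x_i + x_{i+1})·c_i = 114, so x̄ = 114 / (6·(-127.5)) = -38/255.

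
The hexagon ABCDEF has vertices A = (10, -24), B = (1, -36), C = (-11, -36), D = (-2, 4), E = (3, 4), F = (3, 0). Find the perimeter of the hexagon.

|AB| = √((-9)² + (-12)²) = √225 = 15
|BC| = √((-12)² + (0)²) = √144 = 12
|CD| = √((9)² + (40)²) = √1681 = 41
|DE| = √((5)² + (0)²) = √25 = 5
|EF| = √((0)² + (-4)²) = √16 = 4
|FA| = √((7)² + (-24)²) = √625 = 25
Perimeter = 15 + 12 + 41 + 5 + 4 + 25 = 102.

102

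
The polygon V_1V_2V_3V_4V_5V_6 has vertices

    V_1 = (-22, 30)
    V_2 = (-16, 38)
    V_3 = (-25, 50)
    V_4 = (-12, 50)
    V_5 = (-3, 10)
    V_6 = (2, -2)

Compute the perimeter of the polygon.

132

|V_1V_2| = √((6)² + (8)²) = √100 = 10
|V_2V_3| = √((-9)² + (12)²) = √225 = 15
|V_3V_4| = √((13)² + (0)²) = √169 = 13
|V_4V_5| = √((9)² + (-40)²) = √1681 = 41
|V_5V_6| = √((5)² + (-12)²) = √169 = 13
|V_6V_1| = √((-24)² + (32)²) = √1600 = 40
Perimeter = 10 + 15 + 13 + 41 + 13 + 40 = 132.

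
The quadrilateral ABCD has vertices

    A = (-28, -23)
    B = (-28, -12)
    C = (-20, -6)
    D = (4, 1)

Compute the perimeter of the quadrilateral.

|AB| = √((0)² + (11)²) = √121 = 11
|BC| = √((8)² + (6)²) = √100 = 10
|CD| = √((24)² + (7)²) = √625 = 25
|DA| = √((-32)² + (-24)²) = √1600 = 40
Perimeter = 11 + 10 + 25 + 40 = 86.

86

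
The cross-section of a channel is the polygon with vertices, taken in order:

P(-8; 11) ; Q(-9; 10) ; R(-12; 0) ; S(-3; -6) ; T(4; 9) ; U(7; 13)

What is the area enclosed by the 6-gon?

189

P→Q: (-8)(10) − (-9)(11) = 19
Q→R: (-9)(0) − (-12)(10) = 120
R→S: (-12)(-6) − (-3)(0) = 72
S→T: (-3)(9) − (4)(-6) = -3
T→U: (4)(13) − (7)(9) = -11
U→P: (7)(11) − (-8)(13) = 181
Σ = 378
Area = |Σ|/2 = 189.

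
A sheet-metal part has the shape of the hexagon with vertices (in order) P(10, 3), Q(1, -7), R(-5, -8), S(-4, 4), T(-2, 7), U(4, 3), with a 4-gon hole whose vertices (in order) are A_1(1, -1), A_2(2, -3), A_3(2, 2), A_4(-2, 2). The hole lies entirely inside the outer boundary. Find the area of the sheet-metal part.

111.5

Outer boundary:
Apply Gauss's area formula: 2A = Σ (x_i·y_{i+1} − x_{i+1}·y_i), indices taken mod 6.
P→Q: (10)(-7) − (1)(3) = -73
Q→R: (1)(-8) − (-5)(-7) = -43
R→S: (-5)(4) − (-4)(-8) = -52
S→T: (-4)(7) − (-2)(4) = -20
T→U: (-2)(3) − (4)(7) = -34
U→P: (4)(3) − (10)(3) = -18
Σ = -240
Area = |Σ|/2 = 120.
Hole:
Apply the shoelace formula: 2A = Σ (x_i·y_{i+1} − x_{i+1}·y_i), indices taken mod 4.
Σ = (-1) + (10) + (8) + (0) = 17
Area = |Σ|/2 = 8.5.
Net area = 120 − 8.5 = 111.5.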